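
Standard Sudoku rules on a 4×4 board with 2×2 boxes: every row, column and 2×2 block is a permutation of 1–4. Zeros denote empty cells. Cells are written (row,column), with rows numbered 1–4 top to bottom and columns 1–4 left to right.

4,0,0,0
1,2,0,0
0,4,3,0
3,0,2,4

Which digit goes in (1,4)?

(1,2) = 3: row 1 has {4}; col 2 has {2,4}; box has {1,2,4} → only 3 remains.
(1,3) = 1: row 1 has {3,4}; col 3 has {2,3}; box has {} → only 1 remains.
(1,4) = 2: row 1 has {1,3,4}; col 4 has {4}; box has {1} → only 2 remains.

2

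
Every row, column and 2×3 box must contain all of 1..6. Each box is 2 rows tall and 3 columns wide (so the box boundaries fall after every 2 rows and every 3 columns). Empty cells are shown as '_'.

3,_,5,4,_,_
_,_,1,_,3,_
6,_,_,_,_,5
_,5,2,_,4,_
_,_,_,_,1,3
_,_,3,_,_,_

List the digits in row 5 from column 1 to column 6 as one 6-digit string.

row 3, column 3 = 4: row 3 has {5,6}; col 3 has {1,2,3,5}; box has {2,5,6} → only 4 remains.
row 3, column 5 = 2: row 3 has {4,5,6}; col 5 has {1,3,4}; box has {4,5} → only 2 remains.
row 4, column 1 = 1: row 4 has {2,4,5}; col 1 has {3,6}; box has {2,4,5,6} → only 1 remains.
row 4, column 6 = 6: row 4 has {1,2,4,5}; col 6 has {3,5}; box has {2,4,5} → only 6 remains.
row 5, column 3 = 6: row 5 has {1,3}; col 3 has {1,2,3,4,5}; box has {3} → only 6 remains.
row 1, column 5 = 6: row 1 has {3,4,5}; col 5 has {1,2,3,4}; box has {3,4} → only 6 remains.
row 2, column 6 = 2: row 2 has {1,3}; col 6 has {3,5,6}; box has {3,4,6} → only 2 remains.
row 3, column 2 = 3: row 3 has {2,4,5,6}; col 2 has {5}; box has {1,2,4,5,6} → only 3 remains.
row 3, column 4 = 1: row 3 has {2,3,4,5,6}; col 4 has {4}; box has {2,4,5,6} → only 1 remains.
row 4, column 4 = 3: row 4 has {1,2,4,5,6}; col 4 has {1,4}; box has {1,2,4,5,6} → only 3 remains.
row 6, column 5 = 5: row 6 has {3}; col 5 has {1,2,3,4,6}; box has {1,3} → only 5 remains.
row 6, column 6 = 4: row 6 has {3,5}; col 6 has {2,3,5,6}; box has {1,3,5} → only 4 remains.
row 1, column 2 = 2: row 1 has {3,4,5,6}; col 2 has {3,5}; box has {1,3,5} → only 2 remains.
row 1, column 6 = 1: row 1 has {2,3,4,5,6}; col 6 has {2,3,4,5,6}; box has {2,3,4,6} → only 1 remains.
row 2, column 1 = 4: row 2 has {1,2,3}; col 1 has {1,3,6}; box has {1,2,3,5} → only 4 remains.
row 2, column 2 = 6: row 2 has {1,2,3,4}; col 2 has {2,3,5}; box has {1,2,3,4,5} → only 6 remains.
row 2, column 4 = 5: row 2 has {1,2,3,4,6}; col 4 has {1,3,4}; box has {1,2,3,4,6} → only 5 remains.
row 5, column 2 = 4: row 5 has {1,3,6}; col 2 has {2,3,5,6}; box has {3,6} → only 4 remains.
row 5, column 4 = 2: row 5 has {1,3,4,6}; col 4 has {1,3,4,5}; box has {1,3,4,5} → only 2 remains.
row 6, column 1 = 2: row 6 has {3,4,5}; col 1 has {1,3,4,6}; box has {3,4,6} → only 2 remains.
row 6, column 2 = 1: row 6 has {2,3,4,5}; col 2 has {2,3,4,5,6}; box has {2,3,4,6} → only 1 remains.
row 6, column 4 = 6: row 6 has {1,2,3,4,5}; col 4 has {1,2,3,4,5}; box has {1,2,3,4,5} → only 6 remains.
row 5, column 1 = 5: row 5 has {1,2,3,4,6}; col 1 has {1,2,3,4,6}; box has {1,2,3,4,6} → only 5 remains.

546213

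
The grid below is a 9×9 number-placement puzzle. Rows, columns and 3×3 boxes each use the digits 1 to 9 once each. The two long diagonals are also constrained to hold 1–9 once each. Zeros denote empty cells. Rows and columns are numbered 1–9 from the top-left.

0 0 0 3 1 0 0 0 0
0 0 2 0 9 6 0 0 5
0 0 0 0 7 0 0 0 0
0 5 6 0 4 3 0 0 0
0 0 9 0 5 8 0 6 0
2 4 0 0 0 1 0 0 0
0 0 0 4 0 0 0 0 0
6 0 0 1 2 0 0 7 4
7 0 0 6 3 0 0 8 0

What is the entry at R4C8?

1

R2C4 = 8: row 2 has {2,5,6,9}; col 4 has {1,3,4,6}; box has {1,3,6,7,9} → only 8 remains.
R6C4 = 9: row 6 has {1,2,4}; col 4 has {1,3,4,6,8}; box has {1,3,4,5,8}; anti-diagonal has {3,5,7} → only 9 remains.
R6C5 = 6: row 6 has {1,2,4,9}; col 5 has {1,2,3,4,5,7,9}; box has {1,3,4,5,8,9} → only 6 remains.
R7C5 = 8: row 7 has {4}; col 5 has {1,2,3,4,5,6,7,9}; box has {1,2,3,4,6} → only 8 remains.
R8C2 = 8: row 8 has {1,2,4,6,7}; col 2 has {4,5}; box has {6,7}; anti-diagonal has {3,5,7,9} → only 8 remains.
R2C2 = 3: row 2 has {2,5,6,8,9}; col 2 has {4,5,8}; box has {2}; main diagonal has {1,5,7} → only 3 remains.
R4C4 = 2: row 4 has {3,4,5,6}; col 4 has {1,3,4,6,8,9}; box has {1,3,4,5,6,8,9}; main diagonal has {1,3,5,7} → only 2 remains.
R5C4 = 7: row 5 has {5,6,8,9}; col 4 has {1,2,3,4,6,8,9}; box has {1,2,3,4,5,6,8,9} → only 7 remains.
R7C3 = 1: row 7 has {4,8}; col 3 has {2,6,9}; box has {6,7,8}; anti-diagonal has {3,5,7,8,9} → only 1 remains.
R9C9 = 9: row 9 has {3,6,7,8}; col 9 has {4,5}; box has {4,7,8}; main diagonal has {1,2,3,5,7} → only 9 remains.
R2C8 = 4: row 2 has {2,3,5,6,8,9}; col 8 has {6,7,8}; box has {5}; anti-diagonal has {1,3,5,7,8,9} → only 4 remains.
R3C4 = 5: row 3 has {7}; col 4 has {1,2,3,4,6,7,8,9}; box has {1,3,6,7,8,9} → only 5 remains.
R5C2 = 1: row 5 has {5,6,7,8,9}; col 2 has {3,4,5,8}; box has {2,4,5,6,9} → only 1 remains.
R7C7 = 6: row 7 has {1,4,8}; col 7 has {}; box has {4,7,8,9}; main diagonal has {1,2,3,5,7,9} → only 6 remains.
R9C2 = 2: row 9 has {3,6,7,8,9}; col 2 has {1,3,4,5,8}; box has {1,6,7,8} → only 2 remains.
R9C6 = 5: row 9 has {2,3,6,7,8,9}; col 6 has {1,3,6,8}; box has {1,2,3,4,6,8} → only 5 remains.
R9C7 = 1: row 9 has {2,3,5,6,7,8,9}; col 7 has {6}; box has {4,6,7,8,9} → only 1 remains.
R2C1 = 1: row 2 has {2,3,4,5,6,8,9}; col 1 has {2,6,7}; box has {2,3} → only 1 remains.
R2C7 = 7: row 2 has {1,2,3,4,5,6,8,9}; col 7 has {1,6}; box has {4,5} → only 7 remains.
R3C7 = 2: row 3 has {5,7}; col 7 has {1,6,7}; box has {4,5,7}; anti-diagonal has {1,3,4,5,7,8,9} → only 2 remains.
R4C1 = 8: row 4 has {2,3,4,5,6}; col 1 has {1,2,6,7}; box has {1,2,4,5,6,9} → only 8 remains.
R4C7 = 9: row 4 has {2,3,4,5,6,8}; col 7 has {1,2,6,7}; box has {6} → only 9 remains.
R4C8 = 1: row 4 has {2,3,4,5,6,8,9}; col 8 has {4,6,7,8}; box has {6,9} → only 1 remains.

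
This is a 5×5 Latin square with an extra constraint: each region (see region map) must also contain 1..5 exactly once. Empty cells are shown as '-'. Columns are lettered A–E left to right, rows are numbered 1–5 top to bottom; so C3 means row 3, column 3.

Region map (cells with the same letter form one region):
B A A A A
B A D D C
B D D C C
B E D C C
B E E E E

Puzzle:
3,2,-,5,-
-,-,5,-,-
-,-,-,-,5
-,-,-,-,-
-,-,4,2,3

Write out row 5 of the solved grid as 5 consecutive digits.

C1 = 1: row 1 has {2,3,5}; col 3 has {4,5}; region has {2,5} → only 1 remains.
E1 = 4: row 1 has {1,2,3,5}; col 5 has {3,5}; region has {1,2,5} → only 4 remains.
B2 = 3: row 2 has {5}; col 2 has {2}; region has {1,2,4,5} → only 3 remains.
B3 = 4: in column 2, 4 can only go here (every other open cell in that column sees a 4).
D2 = 1: row 2 has {3,5}; col 4 has {2,5}; region has {4,5} → only 1 remains.
E2 = 2: row 2 has {1,3,5}; col 5 has {3,4,5}; region has {5} → only 2 remains.
D3 = 3: row 3 has {4,5}; col 4 has {1,2,5}; region has {2,5} → only 3 remains.
D4 = 4: row 4 has {}; col 4 has {1,2,3,5}; region has {2,3,5} → only 4 remains.
E4 = 1: row 4 has {4}; col 5 has {2,3,4,5}; region has {2,3,4,5} → only 1 remains.
A2 = 4: row 2 has {1,2,3,5}; col 1 has {3}; region has {3} → only 4 remains.
C3 = 2: row 3 has {3,4,5}; col 3 has {1,4,5}; region has {1,4,5} → only 2 remains.
B4 = 5: row 4 has {1,4}; col 2 has {2,3,4}; region has {2,3,4} → only 5 remains.
C4 = 3: row 4 has {1,4,5}; col 3 has {1,2,4,5}; region has {1,2,4,5} → only 3 remains.
B5 = 1: row 5 has {2,3,4}; col 2 has {2,3,4,5}; region has {2,3,4,5} → only 1 remains.
A3 = 1: row 3 has {2,3,4,5}; col 1 has {3,4}; region has {3,4} → only 1 remains.
A4 = 2: row 4 has {1,3,4,5}; col 1 has {1,3,4}; region has {1,3,4} → only 2 remains.
A5 = 5: row 5 has {1,2,3,4}; col 1 has {1,2,3,4}; region has {1,2,3,4} → only 5 remains.

51423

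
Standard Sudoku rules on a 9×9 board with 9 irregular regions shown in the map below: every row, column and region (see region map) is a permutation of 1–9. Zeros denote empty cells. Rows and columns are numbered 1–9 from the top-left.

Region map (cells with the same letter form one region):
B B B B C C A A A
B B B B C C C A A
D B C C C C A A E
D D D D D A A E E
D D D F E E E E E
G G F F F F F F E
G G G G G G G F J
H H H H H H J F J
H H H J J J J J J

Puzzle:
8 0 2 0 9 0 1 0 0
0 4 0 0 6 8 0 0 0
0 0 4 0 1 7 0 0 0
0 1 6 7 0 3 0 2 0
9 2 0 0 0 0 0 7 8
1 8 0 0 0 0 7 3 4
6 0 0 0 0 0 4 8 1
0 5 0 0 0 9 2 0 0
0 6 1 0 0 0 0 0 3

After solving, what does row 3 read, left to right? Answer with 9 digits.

394217865

row 1, column 6 = 5: row 1 has {1,2,8,9}; col 6 has {3,7,8,9}; region has {1,4,6,7,8,9} → only 5 remains.
row 2, column 7 = 3: row 2 has {4,6,8}; col 7 has {1,2,4,7}; region has {1,4,5,6,7,8,9} → only 3 remains.
row 3, column 4 = 2: row 3 has {1,4,7}; col 4 has {7}; region has {1,3,4,5,6,7,8,9} → only 2 remains.
row 7, column 6 = 2: row 7 has {1,4,6,8}; col 6 has {3,5,7,8,9}; region has {1,4,6,8} → only 2 remains.
row 9, column 6 = 4: row 9 has {1,3,6}; col 6 has {2,3,5,7,8,9}; region has {1,2,3} → only 4 remains.
row 6, column 6 = 6: row 6 has {1,3,4,7,8}; col 6 has {2,3,4,5,7,8,9}; region has {3,7,8} → only 6 remains.
row 5, column 6 = 1: row 5 has {2,7,8,9}; col 6 has {2,3,4,5,6,7,8,9}; region has {2,4,7,8} → only 1 remains.
row 1, column 8 = 4: in row 1, 4 can only go here (every other open cell in that row sees a 4).
row 8, column 8 = 1: row 8 has {2,5,9}; col 8 has {2,3,4,7,8}; region has {3,6,7,8} → only 1 remains.
row 2, column 4 = 1: in row 2, 1 can only go here (every other open cell in that row sees a 1).
row 2, column 9 = 2: in row 2, 2 can only go here (every other open cell in that row sees a 2).
row 3, column 7 = 8: in row 3, 8 can only go here (every other open cell in that row sees an 8).
row 4, column 5 = 8: in row 4, 8 can only go here (every other open cell in that row sees an 8).
row 4, column 1 = 4: in row 4, 4 can only go here (every other open cell in that row sees a 4).
row 5, column 4 = 4: in row 5, 4 can only go here (every other open cell in that row sees a 4).
row 5, column 7 = 6: in row 5, 6 can only go here (every other open cell in that row sees a 6).
row 3, column 8 = 6: in row 3, 6 can only go here (every other open cell in that row sees a 6).
row 1, column 9 = 7: row 1 has {1,2,4,5,8,9}; col 9 has {1,2,3,4,8}; region has {1,2,3,4,6,8} → only 7 remains.
row 8, column 9 = 6: row 8 has {1,2,5,9}; col 9 has {1,2,3,4,7,8}; region has {1,2,3,4} → only 6 remains.
row 1, column 2 = 3: row 1 has {1,2,4,5,7,8,9}; col 2 has {1,2,4,5,6,8}; region has {1,2,4,8} → only 3 remains.
row 1, column 4 = 6: row 1 has {1,2,3,4,5,7,8,9}; col 4 has {1,2,4,7}; region has {1,2,3,4,8} → only 6 remains.
row 3, column 2 = 9: row 3 has {1,2,4,6,7,8}; col 2 has {1,2,3,4,5,6,8}; region has {1,2,3,4,6,8} → only 9 remains.
row 3, column 9 = 5: row 3 has {1,2,4,6,7,8,9}; col 9 has {1,2,3,4,6,7,8}; region has {1,2,4,6,7,8} → only 5 remains.
row 4, column 9 = 9: row 4 has {1,2,3,4,6,7,8}; col 9 has {1,2,3,4,5,6,7,8}; region has {1,2,4,5,6,7,8} → only 9 remains.
row 5, column 5 = 3: row 5 has {1,2,4,6,7,8,9}; col 5 has {1,6,8,9}; region has {1,2,4,5,6,7,8,9} → only 3 remains.
row 7, column 2 = 7: row 7 has {1,2,4,6,8}; col 2 has {1,2,3,4,5,6,8,9}; region has {1,2,4,6,8} → only 7 remains.
row 7, column 5 = 5: row 7 has {1,2,4,6,7,8}; col 5 has {1,3,6,8,9}; region has {1,2,4,6,7,8} → only 5 remains.
row 9, column 5 = 7: row 9 has {1,3,4,6}; col 5 has {1,3,5,6,8,9}; region has {1,2,3,4,6} → only 7 remains.
row 3, column 1 = 3: row 3 has {1,2,4,5,6,7,8,9}; col 1 has {1,4,6,8,9}; region has {1,2,4,6,7,8,9} → only 3 remains.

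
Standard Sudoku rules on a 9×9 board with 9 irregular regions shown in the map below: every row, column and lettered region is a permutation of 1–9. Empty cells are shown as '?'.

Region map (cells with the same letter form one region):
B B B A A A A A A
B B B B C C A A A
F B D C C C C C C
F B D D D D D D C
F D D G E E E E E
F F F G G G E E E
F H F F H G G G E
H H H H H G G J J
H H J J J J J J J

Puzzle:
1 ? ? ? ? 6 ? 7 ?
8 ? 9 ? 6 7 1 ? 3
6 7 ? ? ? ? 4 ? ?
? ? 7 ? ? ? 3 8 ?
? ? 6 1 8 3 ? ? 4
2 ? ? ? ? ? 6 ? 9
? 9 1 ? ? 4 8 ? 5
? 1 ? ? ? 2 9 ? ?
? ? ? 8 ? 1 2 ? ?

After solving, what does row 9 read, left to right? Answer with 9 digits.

row 1, column 7 = 5: row 1 has {1,6,7}; col 7 has {1,2,3,4,6,8,9}; region has {1,3,6,7} → only 5 remains.
row 5, column 7 = 7: row 5 has {1,3,4,6,8}; col 7 has {1,2,3,4,5,6,8,9}; region has {3,4,5,6,8,9} → only 7 remains.
row 5, column 8 = 2: row 5 has {1,3,4,6,7,8}; col 8 has {7,8}; region has {3,4,5,6,7,8,9} → only 2 remains.
row 6, column 6 = 5: row 6 has {2,6,9}; col 6 has {1,2,3,4,6,7}; region has {1,2,4,8,9} → only 5 remains.
row 6, column 8 = 1: row 6 has {2,5,6,9}; col 8 has {2,7,8}; region has {2,3,4,5,6,7,8,9} → only 1 remains.
row 2, column 8 = 4: row 2 has {1,3,6,7,8,9}; col 8 has {1,2,7,8}; region has {1,3,5,6,7} → only 4 remains.
row 4, column 6 = 9: row 4 has {3,7,8}; col 6 has {1,2,3,4,5,6,7}; region has {3,6,7,8} → only 9 remains.
row 5, column 2 = 5: row 5 has {1,2,3,4,6,7,8}; col 2 has {1,7,9}; region has {3,6,7,8,9} → only 5 remains.
row 2, column 2 = 2: row 2 has {1,3,4,6,7,8,9}; col 2 has {1,5,7,9}; region has {1,7,8,9} → only 2 remains.
row 2, column 4 = 5: row 2 has {1,2,3,4,6,7,8,9}; col 4 has {1,8}; region has {1,2,7,8,9} → only 5 remains.
row 3, column 3 = 2: row 3 has {4,6,7}; col 3 has {1,6,7,9}; region has {3,5,6,7,8,9} → only 2 remains.
row 3, column 6 = 8: row 3 has {2,4,6,7}; col 6 has {1,2,3,4,5,6,7,9}; region has {4,6,7} → only 8 remains.
row 3, column 9 = 1: row 3 has {2,4,6,7,8}; col 9 has {3,4,5,9}; region has {4,6,7,8} → only 1 remains.
row 4, column 4 = 4: row 4 has {3,7,8,9}; col 4 has {1,5,8}; region has {2,3,5,6,7,8,9} → only 4 remains.
row 4, column 5 = 1: row 4 has {3,4,7,8,9}; col 5 has {6,8}; region has {2,3,4,5,6,7,8,9} → only 1 remains.
row 4, column 9 = 2: row 4 has {1,3,4,7,8,9}; col 9 has {1,3,4,5,9}; region has {1,4,6,7,8} → only 2 remains.
row 5, column 1 = 9: row 5 has {1,2,3,4,5,6,7,8}; col 1 has {1,2,6,8}; region has {1,2,6} → only 9 remains.
row 1, column 9 = 8: row 1 has {1,5,6,7}; col 9 has {1,2,3,4,5,9}; region has {1,3,4,5,6,7} → only 8 remains.
row 4, column 1 = 5: row 4 has {1,2,3,4,7,8,9}; col 1 has {1,2,6,8,9}; region has {1,2,6,9} → only 5 remains.
row 4, column 2 = 6: row 4 has {1,2,3,4,5,7,8,9}; col 2 has {1,2,5,7,9}; region has {1,2,5,7,8,9} → only 6 remains.
row 7, column 5 = 2: in row 7, 2 can only go here (every other open cell in that row sees a 2).
row 7, column 8 = 6: in row 7, 6 can only go here (every other open cell in that row sees a 6).
row 1, column 5 = 9: row 1 has {1,5,6,7,8}; col 5 has {1,2,6,8}; region has {1,3,4,5,6,7,8} → only 9 remains.
row 1, column 4 = 2: row 1 has {1,5,6,7,8,9}; col 4 has {1,4,5,8}; region has {1,3,4,5,6,7,8,9} → only 2 remains.
row 8, column 3 = 8: in row 8, 8 can only go here (every other open cell in that row sees an 8).
row 6, column 2 = 8: in row 6, 8 can only go here (every other open cell in that row sees an 8).
row 6, column 3 = 4: in row 6, 4 can only go here (every other open cell in that row sees a 4).
row 1, column 3 = 3: row 1 has {1,2,5,6,7,8,9}; col 3 has {1,2,4,6,7,8,9}; region has {1,2,5,6,7,8,9} → only 3 remains.
row 9, column 3 = 5: row 9 has {1,2,8}; col 3 has {1,2,3,4,6,7,8,9}; region has {1,2,8} → only 5 remains.
row 1, column 2 = 4: row 1 has {1,2,3,5,6,7,8,9}; col 2 has {1,2,5,6,7,8,9}; region has {1,2,3,5,6,7,8,9} → only 4 remains.
row 8, column 8 = 3: row 8 has {1,2,8,9}; col 8 has {1,2,4,6,7,8}; region has {1,2,5,8} → only 3 remains.
row 9, column 2 = 3: row 9 has {1,2,5,8}; col 2 has {1,2,4,5,6,7,8,9}; region has {1,2,8,9} → only 3 remains.
row 9, column 8 = 9: row 9 has {1,2,3,5,8}; col 8 has {1,2,3,4,6,7,8}; region has {1,2,3,5,8} → only 9 remains.
row 3, column 8 = 5: row 3 has {1,2,4,6,7,8}; col 8 has {1,2,3,4,6,7,8,9}; region has {1,2,4,6,7,8} → only 5 remains.
row 3, column 5 = 3: row 3 has {1,2,4,5,6,7,8}; col 5 has {1,2,6,8,9}; region has {1,2,4,5,6,7,8} → only 3 remains.
row 6, column 5 = 7: row 6 has {1,2,4,5,6,8,9}; col 5 has {1,2,3,6,8,9}; region has {1,2,4,5,6,8,9} → only 7 remains.
row 9, column 5 = 4: row 9 has {1,2,3,5,8,9}; col 5 has {1,2,3,6,7,8,9}; region has {1,2,3,5,8,9} → only 4 remains.
row 3, column 4 = 9: row 3 has {1,2,3,4,5,6,7,8}; col 4 has {1,2,4,5,8}; region has {1,2,3,4,5,6,7,8} → only 9 remains.
row 6, column 4 = 3: row 6 has {1,2,4,5,6,7,8,9}; col 4 has {1,2,4,5,8,9}; region has {1,2,4,5,6,7,8,9} → only 3 remains.
row 7, column 4 = 7: row 7 has {1,2,4,5,6,8,9}; col 4 has {1,2,3,4,5,8,9}; region has {1,2,4,5,6,8,9} → only 7 remains.
row 8, column 4 = 6: row 8 has {1,2,3,8,9}; col 4 has {1,2,3,4,5,7,8,9}; region has {1,2,3,8,9} → only 6 remains.
row 8, column 5 = 5: row 8 has {1,2,3,6,8,9}; col 5 has {1,2,3,4,6,7,8,9}; region has {1,2,3,6,8,9} → only 5 remains.
row 8, column 9 = 7: row 8 has {1,2,3,5,6,8,9}; col 9 has {1,2,3,4,5,8,9}; region has {1,2,3,4,5,8,9} → only 7 remains.
row 9, column 1 = 7: row 9 has {1,2,3,4,5,8,9}; col 1 has {1,2,5,6,8,9}; region has {1,2,3,5,6,8,9} → only 7 remains.
row 9, column 9 = 6: row 9 has {1,2,3,4,5,7,8,9}; col 9 has {1,2,3,4,5,7,8,9}; region has {1,2,3,4,5,7,8,9} → only 6 remains.

735841296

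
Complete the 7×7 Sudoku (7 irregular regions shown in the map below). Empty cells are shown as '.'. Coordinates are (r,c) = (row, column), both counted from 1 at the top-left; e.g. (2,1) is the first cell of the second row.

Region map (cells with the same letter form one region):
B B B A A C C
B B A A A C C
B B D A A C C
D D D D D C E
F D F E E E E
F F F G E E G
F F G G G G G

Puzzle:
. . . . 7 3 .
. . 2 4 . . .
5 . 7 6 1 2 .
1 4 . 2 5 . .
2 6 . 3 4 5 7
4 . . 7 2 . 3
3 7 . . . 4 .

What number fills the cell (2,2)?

(1,1) = 6 (sole candidate).
(1,4) = 5 (sole candidate).
(2,1) = 7 (sole candidate).
(2,5) = 3 (sole candidate).
(3,2) = 3 (sole candidate).
(3,7) = 4 (sole candidate).
(4,3) = 3 (sole candidate).
(4,7) = 6 (sole candidate).
(5,3) = 1 (sole candidate).
(6,2) = 5 (sole candidate).
(6,3) = 6 (sole candidate).
(6,6) = 1 (sole candidate).
(7,3) = 5 (sole candidate).
(7,4) = 1 (sole candidate).
(7,5) = 6 (sole candidate).
(7,7) = 2 (sole candidate).
(1,3) = 4 (sole candidate).
(1,7) = 1 (sole candidate).
(2,2) = 1: row 2 has {2,3,4,7}; col 2 has {3,4,5,6,7}; region has {3,4,5,6,7} → only 1 remains.

1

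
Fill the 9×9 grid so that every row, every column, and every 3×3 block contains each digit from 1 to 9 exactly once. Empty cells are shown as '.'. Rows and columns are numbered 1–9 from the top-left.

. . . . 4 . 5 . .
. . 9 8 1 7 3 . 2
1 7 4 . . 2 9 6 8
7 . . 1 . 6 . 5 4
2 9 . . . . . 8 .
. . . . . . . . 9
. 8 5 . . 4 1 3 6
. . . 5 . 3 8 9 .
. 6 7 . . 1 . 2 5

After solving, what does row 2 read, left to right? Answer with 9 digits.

659817342

r1c6 = 9 (sole candidate).
r2c2 = 5: row 2 has {1,2,3,7,8,9}; col 2 has {6,7,8,9}; box has {1,4,7,9} → only 5 remains.
r2c8 = 4: row 2 has {1,2,3,5,7,8,9}; col 8 has {2,3,5,6,8,9}; box has {2,3,5,6,8,9} → only 4 remains.
r3c4 = 3 (sole candidate).
r3c5 = 5 (sole candidate).
r4c2 = 3 (sole candidate).
r4c3 = 8 (sole candidate).
r4c7 = 2 (sole candidate).
r5c6 = 5 (sole candidate).
r6c6 = 8 (sole candidate).
r7c1 = 9 (sole candidate).
r8c1 = 4 (sole candidate).
r8c9 = 7 (sole candidate).
r9c1 = 3 (sole candidate).
r9c4 = 9 (sole candidate).
r9c5 = 8 (sole candidate).
r9c7 = 4 (sole candidate).
r1c2 = 2 (sole candidate).
r1c4 = 6 (sole candidate).
r1c9 = 1 (sole candidate).
r2c1 = 6: row 2 has {1,2,3,4,5,7,8,9}; col 1 has {1,2,3,4,7,9}; box has {1,2,4,5,7,9} → only 6 remains.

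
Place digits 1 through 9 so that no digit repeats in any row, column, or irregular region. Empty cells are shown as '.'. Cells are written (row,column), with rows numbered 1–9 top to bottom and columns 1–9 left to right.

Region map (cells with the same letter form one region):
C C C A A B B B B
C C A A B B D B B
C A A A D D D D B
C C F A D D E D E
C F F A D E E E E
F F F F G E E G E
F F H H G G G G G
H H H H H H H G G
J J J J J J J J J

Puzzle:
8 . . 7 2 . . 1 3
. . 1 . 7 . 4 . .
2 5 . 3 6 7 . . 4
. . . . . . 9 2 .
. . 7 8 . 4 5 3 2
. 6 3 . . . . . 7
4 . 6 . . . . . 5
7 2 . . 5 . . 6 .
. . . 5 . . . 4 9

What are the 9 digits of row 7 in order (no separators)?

496183275

(1,7) = 6: row 1 has {1,2,3,7,8}; col 7 has {4,5,9}; region has {1,3,4,7} → only 6 remains.
(2,9) = 8: row 2 has {1,4,7}; col 9 has {2,3,4,5,7,9}; region has {1,3,4,6,7} → only 8 remains.
(3,3) = 9: row 3 has {2,3,4,5,6,7}; col 3 has {1,3,6,7}; region has {1,2,3,5,7,8} → only 9 remains.
(3,8) = 8: row 3 has {2,3,4,5,6,7,9}; col 8 has {1,2,3,4,6}; region has {2,4,6,7} → only 8 remains.
(6,8) = 9: row 6 has {3,6,7}; col 8 has {1,2,3,4,6,8}; region has {5,6} → only 9 remains.
(7,8) = 7: row 7 has {4,5,6}; col 8 has {1,2,3,4,6,8,9}; region has {5,6,9} → only 7 remains.
(8,9) = 1: row 8 has {2,5,6,7}; col 9 has {2,3,4,5,7,8,9}; region has {5,6,7,9} → only 1 remains.
(2,4) = 6: row 2 has {1,4,7,8}; col 4 has {3,5,7,8}; region has {1,2,3,5,7,8,9} → only 6 remains.
(2,8) = 5: row 2 has {1,4,6,7,8}; col 8 has {1,2,3,4,6,7,8,9}; region has {1,3,4,6,7,8} → only 5 remains.
(3,7) = 1: row 3 has {2,3,4,5,6,7,8,9}; col 7 has {4,5,6,9}; region has {2,4,6,7,8} → only 1 remains.
(4,4) = 4: row 4 has {2,9}; col 4 has {3,5,6,7,8}; region has {1,2,3,5,6,7,8,9} → only 4 remains.
(4,5) = 3: row 4 has {2,4,9}; col 5 has {2,5,6,7}; region has {1,2,4,6,7,8} → only 3 remains.
(4,6) = 5: row 4 has {2,3,4,9}; col 6 has {4,7}; region has {1,2,3,4,6,7,8} → only 5 remains.
(4,9) = 6: row 4 has {2,3,4,5,9}; col 9 has {1,2,3,4,5,7,8,9}; region has {2,3,4,5,7,9} → only 6 remains.
(5,5) = 9: row 5 has {2,3,4,5,7,8}; col 5 has {2,3,5,6,7}; region has {1,2,3,4,5,6,7,8} → only 9 remains.
(6,7) = 8: row 6 has {3,6,7,9}; col 7 has {1,4,5,6,9}; region has {2,3,4,5,6,7,9} → only 8 remains.
(7,5) = 8: row 7 has {4,5,6,7}; col 5 has {2,3,5,6,7,9}; region has {1,5,6,7,9} → only 8 remains.
(8,4) = 9: row 8 has {1,2,5,6,7}; col 4 has {3,4,5,6,7,8}; region has {2,5,6,7} → only 9 remains.
(8,7) = 3: row 8 has {1,2,5,6,7,9}; col 7 has {1,4,5,6,8,9}; region has {2,5,6,7,9} → only 3 remains.
(9,5) = 1: row 9 has {4,5,9}; col 5 has {2,3,5,6,7,8,9}; region has {4,5,9} → only 1 remains.
(1,6) = 9: row 1 has {1,2,3,6,7,8}; col 6 has {4,5,7}; region has {1,3,4,5,6,7,8} → only 9 remains.
(2,6) = 2: row 2 has {1,4,5,6,7,8}; col 6 has {4,5,7,9}; region has {1,3,4,5,6,7,8,9} → only 2 remains.
(4,1) = 1: row 4 has {2,3,4,5,6,9}; col 1 has {2,4,7,8}; region has {2,8} → only 1 remains.
(4,2) = 7: row 4 has {1,2,3,4,5,6,9}; col 2 has {2,5,6}; region has {1,2,8} → only 7 remains.
(4,3) = 8: row 4 has {1,2,3,4,5,6,7,9}; col 3 has {1,3,6,7,9}; region has {3,4,6,7} → only 8 remains.
(5,1) = 6: row 5 has {2,3,4,5,7,8,9}; col 1 has {1,2,4,7,8}; region has {1,2,7,8} → only 6 remains.
(5,2) = 1: row 5 has {2,3,4,5,6,7,8,9}; col 2 has {2,5,6,7}; region has {3,4,6,7,8} → only 1 remains.
(6,1) = 5: row 6 has {3,6,7,8,9}; col 1 has {1,2,4,6,7,8}; region has {1,3,4,6,7,8} → only 5 remains.
(6,4) = 2: row 6 has {3,5,6,7,8,9}; col 4 has {3,4,5,6,7,8,9}; region has {1,3,4,5,6,7,8} → only 2 remains.
(6,5) = 4: row 6 has {2,3,5,6,7,8,9}; col 5 has {1,2,3,5,6,7,8,9}; region has {1,5,6,7,8,9} → only 4 remains.
(6,6) = 1: row 6 has {2,3,4,5,6,7,8,9}; col 6 has {2,4,5,7,9}; region has {2,3,4,5,6,7,8,9} → only 1 remains.
(7,2) = 9: row 7 has {4,5,6,7,8}; col 2 has {1,2,5,6,7}; region has {1,2,3,4,5,6,7,8} → only 9 remains.
(7,4) = 1: row 7 has {4,5,6,7,8,9}; col 4 has {2,3,4,5,6,7,8,9}; region has {2,3,5,6,7,9} → only 1 remains.
(7,6) = 3: row 7 has {1,4,5,6,7,8,9}; col 6 has {1,2,4,5,7,9}; region has {1,4,5,6,7,8,9} → only 3 remains.
(7,7) = 2: row 7 has {1,3,4,5,6,7,8,9}; col 7 has {1,3,4,5,6,8,9}; region has {1,3,4,5,6,7,8,9} → only 2 remains.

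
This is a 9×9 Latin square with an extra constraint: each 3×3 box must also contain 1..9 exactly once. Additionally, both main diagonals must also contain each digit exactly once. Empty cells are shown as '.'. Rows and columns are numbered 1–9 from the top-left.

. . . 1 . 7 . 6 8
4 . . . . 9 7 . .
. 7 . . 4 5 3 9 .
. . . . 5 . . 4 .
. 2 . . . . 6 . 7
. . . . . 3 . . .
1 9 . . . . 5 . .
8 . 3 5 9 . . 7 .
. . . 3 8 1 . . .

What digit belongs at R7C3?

R5C5 = 1: row 5 has {2,6,7}; col 5 has {4,5,8,9}; box has {3,5}; main diagonal has {3,5,7}; anti-diagonal has {3,8} → only 1 remains.
R9C8 = 2: row 9 has {1,3,8}; col 8 has {4,6,7,9}; box has {5,7} → only 2 remains.
R2C8 = 5: row 2 has {4,7,9}; col 8 has {2,4,6,7,9}; box has {3,6,7,8,9}; anti-diagonal has {1,3,8} → only 5 remains.
R1C7 = 4: in row 1, 4 can only go here (every other open cell in that row sees a 4).
R8C7 = 1: row 8 has {3,5,7,8,9}; col 7 has {3,4,5,6,7}; box has {2,5,7} → only 1 remains.
R9C7 = 9: row 9 has {1,2,3,8}; col 7 has {1,3,4,5,6,7}; box has {1,2,5,7} → only 9 remains.
R2C5 = 3: in row 2, 3 can only go here (every other open cell in that row sees a 3).
R1C5 = 2: row 1 has {1,4,6,7,8}; col 5 has {1,3,4,5,8,9}; box has {1,3,4,5,7,9} → only 2 remains.
R1C1 = 9: row 1 has {1,2,4,6,7,8}; col 1 has {1,4,8}; box has {4,7}; main diagonal has {1,3,5,7} → only 9 remains.
R1C3 = 5: row 1 has {1,2,4,6,7,8,9}; col 3 has {3}; box has {4,7,9} → only 5 remains.
R1C2 = 3: row 1 has {1,2,4,5,6,7,8,9}; col 2 has {2,7,9}; box has {4,5,7,9} → only 3 remains.
R3C9 = 1: in row 3, 1 can only go here (every other open cell in that row sees a 1).
R2C9 = 2: row 2 has {3,4,5,7,9}; col 9 has {1,7,8}; box has {1,3,4,5,6,7,8,9} → only 2 remains.
R2C3 = 1: in row 2, 1 can only go here (every other open cell in that row sees a 1).
R4C2 = 1: in row 4, 1 can only go here (every other open cell in that row sees a 1).
R5C1 = 5: in row 5, 5 can only go here (every other open cell in that row sees a 5).
R5C8 = 3: in row 5, 3 can only go here (every other open cell in that row sees a 3).
R4C9 = 9: row 4 has {1,4,5}; col 9 has {1,2,7,8}; box has {3,4,6,7} → only 9 remains.
R6C9 = 5: row 6 has {3}; col 9 has {1,2,7,8,9}; box has {3,4,6,7,9} → only 5 remains.
R7C8 = 8: row 7 has {1,5,9}; col 8 has {2,3,4,5,6,7,9}; box has {1,2,5,7,9} → only 8 remains.
R6C8 = 1: row 6 has {3,5}; col 8 has {2,3,4,5,6,7,8,9}; box has {3,4,5,6,7,9} → only 1 remains.
R4C1 = 3: in row 4, 3 can only go here (every other open cell in that row sees a 3).
R4C3 = 7: in row 4, 7 can only go here (every other open cell in that row sees a 7).
R6C1 = 6: row 6 has {1,3,5}; col 1 has {1,3,4,5,8,9}; box has {1,2,3,5,7} → only 6 remains.
R6C5 = 7: row 6 has {1,3,5,6}; col 5 has {1,2,3,4,5,8,9}; box has {1,3,5} → only 7 remains.
R7C5 = 6: row 7 has {1,5,8,9}; col 5 has {1,2,3,4,5,7,8,9}; box has {1,3,5,8,9} → only 6 remains.
R9C1 = 7: row 9 has {1,2,3,8,9}; col 1 has {1,3,4,5,6,8,9}; box has {1,3,8,9}; anti-diagonal has {1,3,5,8} → only 7 remains.
R3C1 = 2: row 3 has {1,3,4,5,7,9}; col 1 has {1,3,4,5,6,7,8,9}; box has {1,3,4,5,7,9} → only 2 remains.
R7C9 = 3: in row 7, 3 can only go here (every other open cell in that row sees a 3).
R7C4 = 7: in row 7, 7 can only go here (every other open cell in that row sees a 7).
R8C6 = 2: in row 8, 2 can only go here (every other open cell in that row sees a 2).
R4C6 = 6: row 4 has {1,3,4,5,7,9}; col 6 has {1,2,3,5,7,9}; box has {1,3,5,7}; anti-diagonal has {1,3,5,7,8} → only 6 remains.
R7C6 = 4: row 7 has {1,3,5,6,7,8,9}; col 6 has {1,2,3,5,6,7,9}; box has {1,2,3,5,6,7,8,9} → only 4 remains.
R8C2 = 4: row 8 has {1,2,3,5,7,8,9}; col 2 has {1,2,3,7,9}; box has {1,3,7,8,9}; anti-diagonal has {1,3,5,6,7,8} → only 4 remains.
R8C9 = 6: row 8 has {1,2,3,4,5,7,8,9}; col 9 has {1,2,3,5,7,8,9}; box has {1,2,3,5,7,8,9} → only 6 remains.
R9C3 = 6: row 9 has {1,2,3,7,8,9}; col 3 has {1,3,5,7}; box has {1,3,4,7,8,9} → only 6 remains.
R9C9 = 4: row 9 has {1,2,3,6,7,8,9}; col 9 has {1,2,3,5,6,7,8,9}; box has {1,2,3,5,6,7,8,9}; main diagonal has {1,3,5,7,9} → only 4 remains.
R3C3 = 8: row 3 has {1,2,3,4,5,7,9}; col 3 has {1,3,5,6,7}; box has {1,2,3,4,5,7,9}; main diagonal has {1,3,4,5,7,9} → only 8 remains.
R3C4 = 6: row 3 has {1,2,3,4,5,7,8,9}; col 4 has {1,3,5,7}; box has {1,2,3,4,5,7,9} → only 6 remains.
R4C4 = 2: row 4 has {1,3,4,5,6,7,9}; col 4 has {1,3,5,6,7}; box has {1,3,5,6,7}; main diagonal has {1,3,4,5,7,8,9} → only 2 remains.
R4C7 = 8: row 4 has {1,2,3,4,5,6,7,9}; col 7 has {1,3,4,5,6,7,9}; box has {1,3,4,5,6,7,9} → only 8 remains.
R5C6 = 8: row 5 has {1,2,3,5,6,7}; col 6 has {1,2,3,4,5,6,7,9}; box has {1,2,3,5,6,7} → only 8 remains.
R6C2 = 8: row 6 has {1,3,5,6,7}; col 2 has {1,2,3,4,7,9}; box has {1,2,3,5,6,7} → only 8 remains.
R6C4 = 9: row 6 has {1,3,5,6,7,8}; col 4 has {1,2,3,5,6,7}; box has {1,2,3,5,6,7,8}; anti-diagonal has {1,3,4,5,6,7,8} → only 9 remains.
R6C7 = 2: row 6 has {1,3,5,6,7,8,9}; col 7 has {1,3,4,5,6,7,8,9}; box has {1,3,4,5,6,7,8,9} → only 2 remains.
R7C3 = 2: row 7 has {1,3,4,5,6,7,8,9}; col 3 has {1,3,5,6,7,8}; box has {1,3,4,6,7,8,9}; anti-diagonal has {1,3,4,5,6,7,8,9} → only 2 remains.

2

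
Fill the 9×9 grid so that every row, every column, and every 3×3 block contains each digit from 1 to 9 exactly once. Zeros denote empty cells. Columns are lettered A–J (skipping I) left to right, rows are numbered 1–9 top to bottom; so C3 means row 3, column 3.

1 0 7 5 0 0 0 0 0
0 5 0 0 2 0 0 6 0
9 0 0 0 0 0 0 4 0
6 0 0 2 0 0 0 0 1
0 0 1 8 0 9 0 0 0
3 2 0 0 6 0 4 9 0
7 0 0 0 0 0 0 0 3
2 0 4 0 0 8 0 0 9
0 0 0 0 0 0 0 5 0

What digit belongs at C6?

A9 = 8 (sole candidate).
A2 = 4 (sole candidate).
A5 = 5 (sole candidate).
C6 = 8: row 6 has {2,3,4,6,9}; col 3 has {1,4,7}; box has {1,2,3,5,6} → only 8 remains.

8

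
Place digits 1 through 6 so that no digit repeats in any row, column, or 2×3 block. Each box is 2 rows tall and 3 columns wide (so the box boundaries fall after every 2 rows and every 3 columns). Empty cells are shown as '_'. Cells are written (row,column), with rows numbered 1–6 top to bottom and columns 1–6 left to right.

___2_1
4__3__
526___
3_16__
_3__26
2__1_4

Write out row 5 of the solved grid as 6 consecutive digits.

(1,1) = 6: row 1 has {1,2}; col 1 has {2,3,4,5}; box has {4} → only 6 remains.
(1,2) = 5: row 1 has {1,2,6}; col 2 has {2,3}; box has {4,6} → only 5 remains.
(1,3) = 3: row 1 has {1,2,5,6}; col 3 has {1,6}; box has {4,5,6} → only 3 remains.
(1,5) = 4: row 1 has {1,2,3,5,6}; col 5 has {2}; box has {1,2,3} → only 4 remains.
(2,2) = 1: row 2 has {3,4}; col 2 has {2,3,5}; box has {3,4,5,6} → only 1 remains.
(2,3) = 2: row 2 has {1,3,4}; col 3 has {1,3,6}; box has {1,3,4,5,6} → only 2 remains.
(2,6) = 5: row 2 has {1,2,3,4}; col 6 has {1,4,6}; box has {1,2,3,4} → only 5 remains.
(3,4) = 4: row 3 has {2,5,6}; col 4 has {1,2,3,6}; box has {6} → only 4 remains.
(3,6) = 3: row 3 has {2,4,5,6}; col 6 has {1,4,5,6}; box has {4,6} → only 3 remains.
(4,2) = 4: row 4 has {1,3,6}; col 2 has {1,2,3,5}; box has {1,2,3,5,6} → only 4 remains.
(4,5) = 5: row 4 has {1,3,4,6}; col 5 has {2,4}; box has {3,4,6} → only 5 remains.
(4,6) = 2: row 4 has {1,3,4,5,6}; col 6 has {1,3,4,5,6}; box has {3,4,5,6} → only 2 remains.
(5,1) = 1: row 5 has {2,3,6}; col 1 has {2,3,4,5,6}; box has {2,3} → only 1 remains.
(5,4) = 5: row 5 has {1,2,3,6}; col 4 has {1,2,3,4,6}; box has {1,2,4,6} → only 5 remains.
(6,2) = 6: row 6 has {1,2,4}; col 2 has {1,2,3,4,5}; box has {1,2,3} → only 6 remains.
(6,3) = 5: row 6 has {1,2,4,6}; col 3 has {1,2,3,6}; box has {1,2,3,6} → only 5 remains.
(6,5) = 3: row 6 has {1,2,4,5,6}; col 5 has {2,4,5}; box has {1,2,4,5,6} → only 3 remains.
(2,5) = 6: row 2 has {1,2,3,4,5}; col 5 has {2,3,4,5}; box has {1,2,3,4,5} → only 6 remains.
(3,5) = 1: row 3 has {2,3,4,5,6}; col 5 has {2,3,4,5,6}; box has {2,3,4,5,6} → only 1 remains.
(5,3) = 4: row 5 has {1,2,3,5,6}; col 3 has {1,2,3,5,6}; box has {1,2,3,5,6} → only 4 remains.

134526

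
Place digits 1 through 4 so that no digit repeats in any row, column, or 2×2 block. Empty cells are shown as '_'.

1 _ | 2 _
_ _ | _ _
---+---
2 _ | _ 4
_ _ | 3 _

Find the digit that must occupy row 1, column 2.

row 1, column 4 = 3 (sole candidate).
row 2, column 4 = 1 (sole candidate).
row 3, column 3 = 1 (sole candidate).
row 4, column 1 = 4 (sole candidate).
row 4, column 2 = 1 (sole candidate).
row 4, column 4 = 2 (sole candidate).
row 1, column 2 = 4: row 1 has {1,2,3}; col 2 has {1}; box has {1} → only 4 remains.

4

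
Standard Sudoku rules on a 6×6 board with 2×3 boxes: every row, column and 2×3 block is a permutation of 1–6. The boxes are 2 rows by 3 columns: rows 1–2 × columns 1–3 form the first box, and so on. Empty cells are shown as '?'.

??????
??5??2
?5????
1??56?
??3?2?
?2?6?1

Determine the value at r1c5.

r5c4 = 4: row 5 has {2,3}; col 4 has {5,6}; box has {1,2,6} → only 4 remains.
r5c6 = 5: row 5 has {2,3,4}; col 6 has {1,2}; box has {1,2,4,6} → only 5 remains.
r6c3 = 4: row 6 has {1,2,6}; col 3 has {3,5}; box has {2,3} → only 4 remains.
r6c5 = 3: row 6 has {1,2,4,6}; col 5 has {2,6}; box has {1,2,4,5,6} → only 3 remains.
r4c3 = 2: row 4 has {1,5,6}; col 3 has {3,4,5}; box has {1,5} → only 2 remains.
r5c1 = 6: row 5 has {2,3,4,5}; col 1 has {1}; box has {2,3,4} → only 6 remains.
r5c2 = 1: row 5 has {2,3,4,5,6}; col 2 has {2,5}; box has {2,3,4,6} → only 1 remains.
r6c1 = 5: row 6 has {1,2,3,4,6}; col 1 has {1,6}; box has {1,2,3,4,6} → only 5 remains.
r3c3 = 6: row 3 has {5}; col 3 has {2,3,4,5}; box has {1,2,5} → only 6 remains.
r1c3 = 1: row 1 has {}; col 3 has {2,3,4,5,6}; box has {5} → only 1 remains.
r1c4 = 3: row 1 has {1}; col 4 has {4,5,6}; box has {2} → only 3 remains.
r2c4 = 1: row 2 has {2,5}; col 4 has {3,4,5,6}; box has {2,3} → only 1 remains.
r2c5 = 4: row 2 has {1,2,5}; col 5 has {2,3,6}; box has {1,2,3} → only 4 remains.
r3c4 = 2: row 3 has {5,6}; col 4 has {1,3,4,5,6}; box has {5,6} → only 2 remains.
r3c5 = 1: row 3 has {2,5,6}; col 5 has {2,3,4,6}; box has {2,5,6} → only 1 remains.
r1c5 = 5: row 1 has {1,3}; col 5 has {1,2,3,4,6}; box has {1,2,3,4} → only 5 remains.

5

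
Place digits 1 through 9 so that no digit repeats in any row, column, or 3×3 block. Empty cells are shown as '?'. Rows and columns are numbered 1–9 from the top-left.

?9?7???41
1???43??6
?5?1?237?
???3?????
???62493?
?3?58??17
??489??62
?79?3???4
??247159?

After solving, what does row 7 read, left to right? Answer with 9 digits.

314895762

row 2, column 4 = 9 (sole candidate).
row 3, column 5 = 6 (sole candidate).
row 4, column 5 = 1 (sole candidate).
row 6, column 3 = 6 (sole candidate).
row 6, column 6 = 9 (sole candidate).
row 7, column 2 = 1: row 7 has {2,4,6,8,9}; col 2 has {3,5,7,9}; box has {2,4,7,9} → only 1 remains.
row 7, column 6 = 5: row 7 has {1,2,4,6,8,9}; col 6 has {1,2,3,4,9}; box has {1,3,4,7,8,9} → only 5 remains.
row 7, column 7 = 7: row 7 has {1,2,4,5,6,8,9}; col 7 has {3,5,9}; box has {2,4,5,6,9} → only 7 remains.
row 8, column 4 = 2 (sole candidate).
row 8, column 6 = 6 (sole candidate).
row 8, column 8 = 8 (sole candidate).
row 9, column 9 = 3 (sole candidate).
row 1, column 5 = 5 (sole candidate).
row 1, column 6 = 8 (sole candidate).
row 1, column 7 = 2 (sole candidate).
row 2, column 7 = 8 (sole candidate).
row 2, column 8 = 5 (sole candidate).
row 3, column 3 = 8 (sole candidate).
row 3, column 9 = 9 (sole candidate).
row 4, column 6 = 7 (sole candidate).
row 4, column 8 = 2 (sole candidate).
row 5, column 2 = 8 (sole candidate).
row 5, column 9 = 5 (sole candidate).
row 6, column 7 = 4 (sole candidate).
row 7, column 1 = 3: row 7 has {1,2,4,5,6,7,8,9}; col 1 has {1}; box has {1,2,4,7,9} → only 3 remains.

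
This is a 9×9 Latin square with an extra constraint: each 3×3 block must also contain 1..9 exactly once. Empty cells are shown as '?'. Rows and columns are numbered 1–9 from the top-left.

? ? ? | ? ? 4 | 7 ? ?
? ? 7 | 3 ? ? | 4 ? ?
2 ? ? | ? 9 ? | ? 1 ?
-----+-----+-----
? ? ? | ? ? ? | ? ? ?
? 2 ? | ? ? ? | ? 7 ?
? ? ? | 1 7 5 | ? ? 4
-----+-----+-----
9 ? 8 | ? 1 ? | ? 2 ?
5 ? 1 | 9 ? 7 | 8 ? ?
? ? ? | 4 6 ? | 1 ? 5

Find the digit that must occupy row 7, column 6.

row 7, column 4 = 5: row 7 has {1,2,8,9}; col 4 has {1,3,4,9}; box has {1,4,6,7,9} → only 5 remains.
row 7, column 6 = 3: row 7 has {1,2,5,8,9}; col 6 has {4,5,7}; box has {1,4,5,6,7,9} → only 3 remains.

3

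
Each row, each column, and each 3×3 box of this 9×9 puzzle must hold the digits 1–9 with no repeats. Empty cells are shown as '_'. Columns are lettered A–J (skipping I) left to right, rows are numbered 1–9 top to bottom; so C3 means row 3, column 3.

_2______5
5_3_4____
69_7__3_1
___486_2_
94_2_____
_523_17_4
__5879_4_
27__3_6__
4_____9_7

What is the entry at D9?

H3 = 8 (sole candidate).
E5 = 5 (sole candidate).
F5 = 7 (sole candidate).
A6 = 8 (sole candidate).
E6 = 9 (sole candidate).
H6 = 6 (sole candidate).
J8 = 8 (sole candidate).
G1 = 4 (sole candidate).
G2 = 2 (sole candidate).
C3 = 4 (sole candidate).
E3 = 2 (sole candidate).
F3 = 5 (sole candidate).
J5 = 3 (sole candidate).
G7 = 1 (sole candidate).
J7 = 2 (sole candidate).
F8 = 4 (sole candidate).
H8 = 5 (sole candidate).
F9 = 2 (sole candidate).
H9 = 3 (sole candidate).
F2 = 8 (sole candidate).
G4 = 5 (sole candidate).
J4 = 9 (sole candidate).
G5 = 8 (sole candidate).
H5 = 1 (sole candidate).
A7 = 3 (sole candidate).
B7 = 6 (sole candidate).
D8 = 1 (sole candidate).
E9 = 6 (sole candidate).
E1 = 1 (sole candidate).
F1 = 3 (sole candidate).
B2 = 1 (sole candidate).
J2 = 6 (sole candidate).
B4 = 3 (sole candidate).
C5 = 6 (sole candidate).
C8 = 9 (sole candidate).
B9 = 8 (sole candidate).
C9 = 1 (sole candidate).
D9 = 5: row 9 has {1,2,3,4,6,7,8,9}; col 4 has {1,2,3,4,7,8}; box has {1,2,3,4,6,7,8,9} → only 5 remains.

5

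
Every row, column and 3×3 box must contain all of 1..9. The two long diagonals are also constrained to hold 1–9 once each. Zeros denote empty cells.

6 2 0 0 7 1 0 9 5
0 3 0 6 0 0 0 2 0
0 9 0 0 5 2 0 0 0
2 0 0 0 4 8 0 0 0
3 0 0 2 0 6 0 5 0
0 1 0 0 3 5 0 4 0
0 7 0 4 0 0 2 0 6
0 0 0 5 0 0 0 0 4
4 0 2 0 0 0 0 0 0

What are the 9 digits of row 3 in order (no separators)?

194852763

row 8, column 2 = 6: row 8 has {4,5}; col 2 has {1,2,3,7,9}; box has {2,4,7}; anti-diagonal has {2,4,5,8} → only 6 remains.
row 4, column 2 = 5: row 4 has {2,4,8}; col 2 has {1,2,3,6,7,9}; box has {1,2,3} → only 5 remains.
row 9, column 2 = 8: row 9 has {2,4}; col 2 has {1,2,3,5,6,7,9}; box has {2,4,6,7} → only 8 remains.
row 5, column 2 = 4: row 5 has {2,3,5,6}; col 2 has {1,2,3,5,6,7,8,9}; box has {1,2,3,5} → only 4 remains.
row 3, column 3 = 4: in row 3, 4 can only go here (every other open cell in that row sees a 4).
row 3, column 8 = 6: in row 3, 6 can only go here (every other open cell in that row sees a 6).
row 1, column 3 = 8: row 1 has {1,2,5,6,7,9}; col 3 has {2,4}; box has {2,3,4,6,9} → only 8 remains.
row 1, column 4 = 3: row 1 has {1,2,5,6,7,8,9}; col 4 has {2,4,5,6}; box has {1,2,5,6,7} → only 3 remains.
row 1, column 7 = 4: row 1 has {1,2,3,5,6,7,8,9}; col 7 has {2}; box has {2,5,6,9} → only 4 remains.
row 3, column 4 = 8: row 3 has {2,4,5,6,9}; col 4 has {2,3,4,5,6}; box has {1,2,3,5,6,7} → only 8 remains.
row 2, column 5 = 9: row 2 has {2,3,6}; col 5 has {3,4,5,7}; box has {1,2,3,5,6,7,8} → only 9 remains.
row 2, column 6 = 4: row 2 has {2,3,6,9}; col 6 has {1,2,5,6,8}; box has {1,2,3,5,6,7,8,9} → only 4 remains.
row 5, column 5 = 1: row 5 has {2,3,4,5,6}; col 5 has {3,4,5,7,9}; box has {2,3,4,5,6,8}; main diagonal has {2,3,4,5,6}; anti-diagonal has {2,4,5,6,8} → only 1 remains.
row 7, column 5 = 8: row 7 has {2,4,6,7}; col 5 has {1,3,4,5,7,9}; box has {4,5} → only 8 remains.
row 8, column 5 = 2: row 8 has {4,5,6}; col 5 has {1,3,4,5,7,8,9}; box has {4,5,8} → only 2 remains.
row 9, column 5 = 6: row 9 has {2,4,8}; col 5 has {1,2,3,4,5,7,8,9}; box has {2,4,5,8} → only 6 remains.
row 6, column 9 = 2: in row 6, 2 can only go here (every other open cell in that row sees a 2).
row 7, column 1 = 5: in row 7, 5 can only go here (every other open cell in that row sees a 5).
row 2, column 3 = 5: in row 2, 5 can only go here (every other open cell in that row sees a 5).
row 7, column 8 = 1: in row 7, 1 can only go here (every other open cell in that row sees a 1).
row 9, column 4 = 1: in row 9, 1 can only go here (every other open cell in that row sees a 1).
row 9, column 7 = 5: in row 9, 5 can only go here (every other open cell in that row sees a 5).
row 6, column 1 = 8: in column 1, 8 can only go here (every other open cell in that column sees an 8).
row 8, column 1 = 9: in column 1, 9 can only go here (every other open cell in that column sees a 9).
row 7, column 3 = 3: row 7 has {1,2,4,5,6,7,8}; col 3 has {2,4,5,8}; box has {2,4,5,6,7,8,9}; anti-diagonal has {1,2,4,5,6,8} → only 3 remains.
row 7, column 6 = 9: row 7 has {1,2,3,4,5,6,7,8}; col 6 has {1,2,4,5,6,8}; box has {1,2,4,5,6,8} → only 9 remains.
row 8, column 3 = 1: row 8 has {2,4,5,6,9}; col 3 has {2,3,4,5,8}; box has {2,3,4,5,6,7,8,9} → only 1 remains.
row 3, column 7 = 7: row 3 has {2,4,5,6,8,9}; col 7 has {2,4,5}; box has {2,4,5,6,9}; anti-diagonal has {1,2,3,4,5,6,8} → only 7 remains.
row 6, column 4 = 9: row 6 has {1,2,3,4,5,8}; col 4 has {1,2,3,4,5,6,8}; box has {1,2,3,4,5,6,8}; anti-diagonal has {1,2,3,4,5,6,7,8} → only 9 remains.
row 6, column 7 = 6: row 6 has {1,2,3,4,5,8,9}; col 7 has {2,4,5,7}; box has {2,4,5} → only 6 remains.
row 3, column 1 = 1: row 3 has {2,4,5,6,7,8,9}; col 1 has {2,3,4,5,6,8,9}; box has {2,3,4,5,6,8,9} → only 1 remains.
row 3, column 9 = 3: row 3 has {1,2,4,5,6,7,8,9}; col 9 has {2,4,5,6}; box has {2,4,5,6,7,9} → only 3 remains.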